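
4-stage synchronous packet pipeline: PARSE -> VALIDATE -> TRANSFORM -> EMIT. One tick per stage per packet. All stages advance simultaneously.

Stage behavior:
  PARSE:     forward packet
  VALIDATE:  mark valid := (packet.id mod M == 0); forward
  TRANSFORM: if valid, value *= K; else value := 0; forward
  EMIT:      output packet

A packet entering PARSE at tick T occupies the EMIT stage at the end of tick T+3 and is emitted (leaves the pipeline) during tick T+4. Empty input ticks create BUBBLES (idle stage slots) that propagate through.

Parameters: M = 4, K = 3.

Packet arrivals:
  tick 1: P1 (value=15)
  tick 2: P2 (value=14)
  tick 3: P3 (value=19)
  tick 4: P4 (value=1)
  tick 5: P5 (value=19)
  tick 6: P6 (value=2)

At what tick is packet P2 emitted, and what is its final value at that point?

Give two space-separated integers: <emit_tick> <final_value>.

Answer: 6 0

Derivation:
Tick 1: [PARSE:P1(v=15,ok=F), VALIDATE:-, TRANSFORM:-, EMIT:-] out:-; in:P1
Tick 2: [PARSE:P2(v=14,ok=F), VALIDATE:P1(v=15,ok=F), TRANSFORM:-, EMIT:-] out:-; in:P2
Tick 3: [PARSE:P3(v=19,ok=F), VALIDATE:P2(v=14,ok=F), TRANSFORM:P1(v=0,ok=F), EMIT:-] out:-; in:P3
Tick 4: [PARSE:P4(v=1,ok=F), VALIDATE:P3(v=19,ok=F), TRANSFORM:P2(v=0,ok=F), EMIT:P1(v=0,ok=F)] out:-; in:P4
Tick 5: [PARSE:P5(v=19,ok=F), VALIDATE:P4(v=1,ok=T), TRANSFORM:P3(v=0,ok=F), EMIT:P2(v=0,ok=F)] out:P1(v=0); in:P5
Tick 6: [PARSE:P6(v=2,ok=F), VALIDATE:P5(v=19,ok=F), TRANSFORM:P4(v=3,ok=T), EMIT:P3(v=0,ok=F)] out:P2(v=0); in:P6
Tick 7: [PARSE:-, VALIDATE:P6(v=2,ok=F), TRANSFORM:P5(v=0,ok=F), EMIT:P4(v=3,ok=T)] out:P3(v=0); in:-
Tick 8: [PARSE:-, VALIDATE:-, TRANSFORM:P6(v=0,ok=F), EMIT:P5(v=0,ok=F)] out:P4(v=3); in:-
Tick 9: [PARSE:-, VALIDATE:-, TRANSFORM:-, EMIT:P6(v=0,ok=F)] out:P5(v=0); in:-
Tick 10: [PARSE:-, VALIDATE:-, TRANSFORM:-, EMIT:-] out:P6(v=0); in:-
P2: arrives tick 2, valid=False (id=2, id%4=2), emit tick 6, final value 0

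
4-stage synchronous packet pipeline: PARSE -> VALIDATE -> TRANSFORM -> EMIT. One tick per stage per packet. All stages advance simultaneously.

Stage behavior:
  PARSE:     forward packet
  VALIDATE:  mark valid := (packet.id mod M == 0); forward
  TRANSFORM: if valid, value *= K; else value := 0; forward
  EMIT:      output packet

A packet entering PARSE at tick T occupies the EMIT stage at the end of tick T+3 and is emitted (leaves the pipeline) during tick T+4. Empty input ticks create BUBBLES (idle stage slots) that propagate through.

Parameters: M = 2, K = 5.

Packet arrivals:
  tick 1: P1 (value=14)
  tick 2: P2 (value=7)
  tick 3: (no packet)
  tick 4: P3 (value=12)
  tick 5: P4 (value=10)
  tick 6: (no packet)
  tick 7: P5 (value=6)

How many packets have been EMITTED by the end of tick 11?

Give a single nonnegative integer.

Tick 1: [PARSE:P1(v=14,ok=F), VALIDATE:-, TRANSFORM:-, EMIT:-] out:-; in:P1
Tick 2: [PARSE:P2(v=7,ok=F), VALIDATE:P1(v=14,ok=F), TRANSFORM:-, EMIT:-] out:-; in:P2
Tick 3: [PARSE:-, VALIDATE:P2(v=7,ok=T), TRANSFORM:P1(v=0,ok=F), EMIT:-] out:-; in:-
Tick 4: [PARSE:P3(v=12,ok=F), VALIDATE:-, TRANSFORM:P2(v=35,ok=T), EMIT:P1(v=0,ok=F)] out:-; in:P3
Tick 5: [PARSE:P4(v=10,ok=F), VALIDATE:P3(v=12,ok=F), TRANSFORM:-, EMIT:P2(v=35,ok=T)] out:P1(v=0); in:P4
Tick 6: [PARSE:-, VALIDATE:P4(v=10,ok=T), TRANSFORM:P3(v=0,ok=F), EMIT:-] out:P2(v=35); in:-
Tick 7: [PARSE:P5(v=6,ok=F), VALIDATE:-, TRANSFORM:P4(v=50,ok=T), EMIT:P3(v=0,ok=F)] out:-; in:P5
Tick 8: [PARSE:-, VALIDATE:P5(v=6,ok=F), TRANSFORM:-, EMIT:P4(v=50,ok=T)] out:P3(v=0); in:-
Tick 9: [PARSE:-, VALIDATE:-, TRANSFORM:P5(v=0,ok=F), EMIT:-] out:P4(v=50); in:-
Tick 10: [PARSE:-, VALIDATE:-, TRANSFORM:-, EMIT:P5(v=0,ok=F)] out:-; in:-
Tick 11: [PARSE:-, VALIDATE:-, TRANSFORM:-, EMIT:-] out:P5(v=0); in:-
Emitted by tick 11: ['P1', 'P2', 'P3', 'P4', 'P5']

Answer: 5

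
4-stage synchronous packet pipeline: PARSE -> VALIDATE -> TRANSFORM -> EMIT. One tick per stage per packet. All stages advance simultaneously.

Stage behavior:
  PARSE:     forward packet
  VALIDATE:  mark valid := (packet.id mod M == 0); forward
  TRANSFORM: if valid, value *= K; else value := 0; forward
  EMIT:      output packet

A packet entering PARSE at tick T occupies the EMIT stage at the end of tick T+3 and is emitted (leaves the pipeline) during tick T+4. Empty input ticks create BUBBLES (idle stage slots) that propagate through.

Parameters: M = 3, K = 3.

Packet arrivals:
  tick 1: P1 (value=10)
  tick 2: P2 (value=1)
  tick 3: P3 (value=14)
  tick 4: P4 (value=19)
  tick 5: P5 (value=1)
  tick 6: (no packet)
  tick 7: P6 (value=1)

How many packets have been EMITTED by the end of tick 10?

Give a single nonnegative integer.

Tick 1: [PARSE:P1(v=10,ok=F), VALIDATE:-, TRANSFORM:-, EMIT:-] out:-; in:P1
Tick 2: [PARSE:P2(v=1,ok=F), VALIDATE:P1(v=10,ok=F), TRANSFORM:-, EMIT:-] out:-; in:P2
Tick 3: [PARSE:P3(v=14,ok=F), VALIDATE:P2(v=1,ok=F), TRANSFORM:P1(v=0,ok=F), EMIT:-] out:-; in:P3
Tick 4: [PARSE:P4(v=19,ok=F), VALIDATE:P3(v=14,ok=T), TRANSFORM:P2(v=0,ok=F), EMIT:P1(v=0,ok=F)] out:-; in:P4
Tick 5: [PARSE:P5(v=1,ok=F), VALIDATE:P4(v=19,ok=F), TRANSFORM:P3(v=42,ok=T), EMIT:P2(v=0,ok=F)] out:P1(v=0); in:P5
Tick 6: [PARSE:-, VALIDATE:P5(v=1,ok=F), TRANSFORM:P4(v=0,ok=F), EMIT:P3(v=42,ok=T)] out:P2(v=0); in:-
Tick 7: [PARSE:P6(v=1,ok=F), VALIDATE:-, TRANSFORM:P5(v=0,ok=F), EMIT:P4(v=0,ok=F)] out:P3(v=42); in:P6
Tick 8: [PARSE:-, VALIDATE:P6(v=1,ok=T), TRANSFORM:-, EMIT:P5(v=0,ok=F)] out:P4(v=0); in:-
Tick 9: [PARSE:-, VALIDATE:-, TRANSFORM:P6(v=3,ok=T), EMIT:-] out:P5(v=0); in:-
Tick 10: [PARSE:-, VALIDATE:-, TRANSFORM:-, EMIT:P6(v=3,ok=T)] out:-; in:-
Emitted by tick 10: ['P1', 'P2', 'P3', 'P4', 'P5']

Answer: 5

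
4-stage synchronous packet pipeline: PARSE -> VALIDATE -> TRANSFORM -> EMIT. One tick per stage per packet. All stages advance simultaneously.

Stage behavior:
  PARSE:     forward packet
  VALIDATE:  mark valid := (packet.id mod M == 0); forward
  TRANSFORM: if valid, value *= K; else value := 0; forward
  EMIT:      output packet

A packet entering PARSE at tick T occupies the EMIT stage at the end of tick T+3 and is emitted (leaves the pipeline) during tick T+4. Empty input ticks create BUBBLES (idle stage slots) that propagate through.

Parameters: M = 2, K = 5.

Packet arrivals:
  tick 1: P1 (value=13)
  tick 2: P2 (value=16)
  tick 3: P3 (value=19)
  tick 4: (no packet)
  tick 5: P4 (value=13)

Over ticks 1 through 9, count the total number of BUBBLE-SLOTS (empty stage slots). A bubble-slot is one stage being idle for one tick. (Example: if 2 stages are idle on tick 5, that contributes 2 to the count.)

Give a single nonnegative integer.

Tick 1: [PARSE:P1(v=13,ok=F), VALIDATE:-, TRANSFORM:-, EMIT:-] out:-; bubbles=3
Tick 2: [PARSE:P2(v=16,ok=F), VALIDATE:P1(v=13,ok=F), TRANSFORM:-, EMIT:-] out:-; bubbles=2
Tick 3: [PARSE:P3(v=19,ok=F), VALIDATE:P2(v=16,ok=T), TRANSFORM:P1(v=0,ok=F), EMIT:-] out:-; bubbles=1
Tick 4: [PARSE:-, VALIDATE:P3(v=19,ok=F), TRANSFORM:P2(v=80,ok=T), EMIT:P1(v=0,ok=F)] out:-; bubbles=1
Tick 5: [PARSE:P4(v=13,ok=F), VALIDATE:-, TRANSFORM:P3(v=0,ok=F), EMIT:P2(v=80,ok=T)] out:P1(v=0); bubbles=1
Tick 6: [PARSE:-, VALIDATE:P4(v=13,ok=T), TRANSFORM:-, EMIT:P3(v=0,ok=F)] out:P2(v=80); bubbles=2
Tick 7: [PARSE:-, VALIDATE:-, TRANSFORM:P4(v=65,ok=T), EMIT:-] out:P3(v=0); bubbles=3
Tick 8: [PARSE:-, VALIDATE:-, TRANSFORM:-, EMIT:P4(v=65,ok=T)] out:-; bubbles=3
Tick 9: [PARSE:-, VALIDATE:-, TRANSFORM:-, EMIT:-] out:P4(v=65); bubbles=4
Total bubble-slots: 20

Answer: 20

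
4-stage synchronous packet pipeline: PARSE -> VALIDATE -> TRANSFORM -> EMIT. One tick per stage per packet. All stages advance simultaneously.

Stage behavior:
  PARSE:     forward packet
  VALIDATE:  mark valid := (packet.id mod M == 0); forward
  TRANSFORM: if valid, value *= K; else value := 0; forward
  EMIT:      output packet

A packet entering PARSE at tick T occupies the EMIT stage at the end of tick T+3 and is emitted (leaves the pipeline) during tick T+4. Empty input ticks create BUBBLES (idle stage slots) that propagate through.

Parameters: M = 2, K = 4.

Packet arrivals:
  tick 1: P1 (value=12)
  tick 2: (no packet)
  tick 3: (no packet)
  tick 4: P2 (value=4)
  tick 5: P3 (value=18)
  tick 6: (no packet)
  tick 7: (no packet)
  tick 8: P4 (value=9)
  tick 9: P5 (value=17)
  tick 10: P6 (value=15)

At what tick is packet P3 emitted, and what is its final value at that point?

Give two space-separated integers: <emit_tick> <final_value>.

Answer: 9 0

Derivation:
Tick 1: [PARSE:P1(v=12,ok=F), VALIDATE:-, TRANSFORM:-, EMIT:-] out:-; in:P1
Tick 2: [PARSE:-, VALIDATE:P1(v=12,ok=F), TRANSFORM:-, EMIT:-] out:-; in:-
Tick 3: [PARSE:-, VALIDATE:-, TRANSFORM:P1(v=0,ok=F), EMIT:-] out:-; in:-
Tick 4: [PARSE:P2(v=4,ok=F), VALIDATE:-, TRANSFORM:-, EMIT:P1(v=0,ok=F)] out:-; in:P2
Tick 5: [PARSE:P3(v=18,ok=F), VALIDATE:P2(v=4,ok=T), TRANSFORM:-, EMIT:-] out:P1(v=0); in:P3
Tick 6: [PARSE:-, VALIDATE:P3(v=18,ok=F), TRANSFORM:P2(v=16,ok=T), EMIT:-] out:-; in:-
Tick 7: [PARSE:-, VALIDATE:-, TRANSFORM:P3(v=0,ok=F), EMIT:P2(v=16,ok=T)] out:-; in:-
Tick 8: [PARSE:P4(v=9,ok=F), VALIDATE:-, TRANSFORM:-, EMIT:P3(v=0,ok=F)] out:P2(v=16); in:P4
Tick 9: [PARSE:P5(v=17,ok=F), VALIDATE:P4(v=9,ok=T), TRANSFORM:-, EMIT:-] out:P3(v=0); in:P5
Tick 10: [PARSE:P6(v=15,ok=F), VALIDATE:P5(v=17,ok=F), TRANSFORM:P4(v=36,ok=T), EMIT:-] out:-; in:P6
Tick 11: [PARSE:-, VALIDATE:P6(v=15,ok=T), TRANSFORM:P5(v=0,ok=F), EMIT:P4(v=36,ok=T)] out:-; in:-
Tick 12: [PARSE:-, VALIDATE:-, TRANSFORM:P6(v=60,ok=T), EMIT:P5(v=0,ok=F)] out:P4(v=36); in:-
Tick 13: [PARSE:-, VALIDATE:-, TRANSFORM:-, EMIT:P6(v=60,ok=T)] out:P5(v=0); in:-
Tick 14: [PARSE:-, VALIDATE:-, TRANSFORM:-, EMIT:-] out:P6(v=60); in:-
P3: arrives tick 5, valid=False (id=3, id%2=1), emit tick 9, final value 0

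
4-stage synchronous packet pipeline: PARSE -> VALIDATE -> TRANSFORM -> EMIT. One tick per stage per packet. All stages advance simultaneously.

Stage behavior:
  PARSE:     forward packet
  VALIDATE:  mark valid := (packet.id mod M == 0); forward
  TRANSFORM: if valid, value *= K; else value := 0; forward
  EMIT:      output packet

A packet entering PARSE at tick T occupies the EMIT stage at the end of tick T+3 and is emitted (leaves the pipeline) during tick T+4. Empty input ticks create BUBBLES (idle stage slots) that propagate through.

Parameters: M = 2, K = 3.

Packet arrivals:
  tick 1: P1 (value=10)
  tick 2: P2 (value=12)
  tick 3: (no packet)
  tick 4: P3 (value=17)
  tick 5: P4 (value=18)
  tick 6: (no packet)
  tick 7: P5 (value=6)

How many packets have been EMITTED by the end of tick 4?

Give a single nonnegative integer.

Tick 1: [PARSE:P1(v=10,ok=F), VALIDATE:-, TRANSFORM:-, EMIT:-] out:-; in:P1
Tick 2: [PARSE:P2(v=12,ok=F), VALIDATE:P1(v=10,ok=F), TRANSFORM:-, EMIT:-] out:-; in:P2
Tick 3: [PARSE:-, VALIDATE:P2(v=12,ok=T), TRANSFORM:P1(v=0,ok=F), EMIT:-] out:-; in:-
Tick 4: [PARSE:P3(v=17,ok=F), VALIDATE:-, TRANSFORM:P2(v=36,ok=T), EMIT:P1(v=0,ok=F)] out:-; in:P3
Emitted by tick 4: []

Answer: 0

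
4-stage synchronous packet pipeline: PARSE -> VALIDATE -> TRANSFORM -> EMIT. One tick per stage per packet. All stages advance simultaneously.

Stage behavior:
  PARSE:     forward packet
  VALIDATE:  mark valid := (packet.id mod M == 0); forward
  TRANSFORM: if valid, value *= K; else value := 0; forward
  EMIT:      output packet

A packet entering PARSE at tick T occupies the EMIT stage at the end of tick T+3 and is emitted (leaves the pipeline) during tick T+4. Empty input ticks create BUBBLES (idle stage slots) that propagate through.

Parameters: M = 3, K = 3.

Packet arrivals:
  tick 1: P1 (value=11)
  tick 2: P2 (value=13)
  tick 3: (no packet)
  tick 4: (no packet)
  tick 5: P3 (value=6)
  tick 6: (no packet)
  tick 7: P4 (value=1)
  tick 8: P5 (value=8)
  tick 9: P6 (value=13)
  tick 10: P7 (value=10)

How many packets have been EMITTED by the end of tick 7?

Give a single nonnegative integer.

Answer: 2

Derivation:
Tick 1: [PARSE:P1(v=11,ok=F), VALIDATE:-, TRANSFORM:-, EMIT:-] out:-; in:P1
Tick 2: [PARSE:P2(v=13,ok=F), VALIDATE:P1(v=11,ok=F), TRANSFORM:-, EMIT:-] out:-; in:P2
Tick 3: [PARSE:-, VALIDATE:P2(v=13,ok=F), TRANSFORM:P1(v=0,ok=F), EMIT:-] out:-; in:-
Tick 4: [PARSE:-, VALIDATE:-, TRANSFORM:P2(v=0,ok=F), EMIT:P1(v=0,ok=F)] out:-; in:-
Tick 5: [PARSE:P3(v=6,ok=F), VALIDATE:-, TRANSFORM:-, EMIT:P2(v=0,ok=F)] out:P1(v=0); in:P3
Tick 6: [PARSE:-, VALIDATE:P3(v=6,ok=T), TRANSFORM:-, EMIT:-] out:P2(v=0); in:-
Tick 7: [PARSE:P4(v=1,ok=F), VALIDATE:-, TRANSFORM:P3(v=18,ok=T), EMIT:-] out:-; in:P4
Emitted by tick 7: ['P1', 'P2']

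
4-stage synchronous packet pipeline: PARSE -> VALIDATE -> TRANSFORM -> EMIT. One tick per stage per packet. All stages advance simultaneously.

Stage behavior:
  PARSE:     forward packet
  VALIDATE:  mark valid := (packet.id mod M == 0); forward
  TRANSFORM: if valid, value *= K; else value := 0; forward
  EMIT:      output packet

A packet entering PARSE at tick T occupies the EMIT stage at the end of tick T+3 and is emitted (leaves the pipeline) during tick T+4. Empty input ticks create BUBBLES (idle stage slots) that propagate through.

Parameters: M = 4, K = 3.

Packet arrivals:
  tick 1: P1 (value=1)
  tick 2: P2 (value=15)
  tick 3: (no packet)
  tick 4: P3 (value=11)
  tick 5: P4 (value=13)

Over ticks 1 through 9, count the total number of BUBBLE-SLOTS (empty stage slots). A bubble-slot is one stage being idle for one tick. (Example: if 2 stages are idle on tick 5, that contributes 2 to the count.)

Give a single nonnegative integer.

Tick 1: [PARSE:P1(v=1,ok=F), VALIDATE:-, TRANSFORM:-, EMIT:-] out:-; bubbles=3
Tick 2: [PARSE:P2(v=15,ok=F), VALIDATE:P1(v=1,ok=F), TRANSFORM:-, EMIT:-] out:-; bubbles=2
Tick 3: [PARSE:-, VALIDATE:P2(v=15,ok=F), TRANSFORM:P1(v=0,ok=F), EMIT:-] out:-; bubbles=2
Tick 4: [PARSE:P3(v=11,ok=F), VALIDATE:-, TRANSFORM:P2(v=0,ok=F), EMIT:P1(v=0,ok=F)] out:-; bubbles=1
Tick 5: [PARSE:P4(v=13,ok=F), VALIDATE:P3(v=11,ok=F), TRANSFORM:-, EMIT:P2(v=0,ok=F)] out:P1(v=0); bubbles=1
Tick 6: [PARSE:-, VALIDATE:P4(v=13,ok=T), TRANSFORM:P3(v=0,ok=F), EMIT:-] out:P2(v=0); bubbles=2
Tick 7: [PARSE:-, VALIDATE:-, TRANSFORM:P4(v=39,ok=T), EMIT:P3(v=0,ok=F)] out:-; bubbles=2
Tick 8: [PARSE:-, VALIDATE:-, TRANSFORM:-, EMIT:P4(v=39,ok=T)] out:P3(v=0); bubbles=3
Tick 9: [PARSE:-, VALIDATE:-, TRANSFORM:-, EMIT:-] out:P4(v=39); bubbles=4
Total bubble-slots: 20

Answer: 20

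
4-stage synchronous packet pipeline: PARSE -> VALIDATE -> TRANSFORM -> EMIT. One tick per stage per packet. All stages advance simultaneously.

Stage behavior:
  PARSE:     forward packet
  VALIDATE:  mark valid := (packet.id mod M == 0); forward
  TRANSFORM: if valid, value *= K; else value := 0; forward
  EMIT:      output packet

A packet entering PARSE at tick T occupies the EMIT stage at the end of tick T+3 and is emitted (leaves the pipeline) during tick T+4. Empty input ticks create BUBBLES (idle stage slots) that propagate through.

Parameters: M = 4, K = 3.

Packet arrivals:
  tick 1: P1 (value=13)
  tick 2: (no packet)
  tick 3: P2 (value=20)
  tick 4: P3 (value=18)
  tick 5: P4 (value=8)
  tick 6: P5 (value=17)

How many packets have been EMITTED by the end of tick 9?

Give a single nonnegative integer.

Tick 1: [PARSE:P1(v=13,ok=F), VALIDATE:-, TRANSFORM:-, EMIT:-] out:-; in:P1
Tick 2: [PARSE:-, VALIDATE:P1(v=13,ok=F), TRANSFORM:-, EMIT:-] out:-; in:-
Tick 3: [PARSE:P2(v=20,ok=F), VALIDATE:-, TRANSFORM:P1(v=0,ok=F), EMIT:-] out:-; in:P2
Tick 4: [PARSE:P3(v=18,ok=F), VALIDATE:P2(v=20,ok=F), TRANSFORM:-, EMIT:P1(v=0,ok=F)] out:-; in:P3
Tick 5: [PARSE:P4(v=8,ok=F), VALIDATE:P3(v=18,ok=F), TRANSFORM:P2(v=0,ok=F), EMIT:-] out:P1(v=0); in:P4
Tick 6: [PARSE:P5(v=17,ok=F), VALIDATE:P4(v=8,ok=T), TRANSFORM:P3(v=0,ok=F), EMIT:P2(v=0,ok=F)] out:-; in:P5
Tick 7: [PARSE:-, VALIDATE:P5(v=17,ok=F), TRANSFORM:P4(v=24,ok=T), EMIT:P3(v=0,ok=F)] out:P2(v=0); in:-
Tick 8: [PARSE:-, VALIDATE:-, TRANSFORM:P5(v=0,ok=F), EMIT:P4(v=24,ok=T)] out:P3(v=0); in:-
Tick 9: [PARSE:-, VALIDATE:-, TRANSFORM:-, EMIT:P5(v=0,ok=F)] out:P4(v=24); in:-
Emitted by tick 9: ['P1', 'P2', 'P3', 'P4']

Answer: 4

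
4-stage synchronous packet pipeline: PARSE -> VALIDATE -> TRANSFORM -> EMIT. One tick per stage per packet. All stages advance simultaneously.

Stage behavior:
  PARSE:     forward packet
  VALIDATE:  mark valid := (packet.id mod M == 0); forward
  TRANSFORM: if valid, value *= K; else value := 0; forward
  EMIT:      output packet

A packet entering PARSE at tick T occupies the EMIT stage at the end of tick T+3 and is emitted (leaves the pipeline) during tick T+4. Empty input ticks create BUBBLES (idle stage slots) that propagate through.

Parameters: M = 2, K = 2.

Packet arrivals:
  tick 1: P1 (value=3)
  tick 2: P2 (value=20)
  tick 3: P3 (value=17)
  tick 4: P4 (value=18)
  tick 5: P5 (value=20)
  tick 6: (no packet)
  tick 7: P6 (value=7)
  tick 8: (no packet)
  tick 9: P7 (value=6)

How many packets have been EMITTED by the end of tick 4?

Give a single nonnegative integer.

Tick 1: [PARSE:P1(v=3,ok=F), VALIDATE:-, TRANSFORM:-, EMIT:-] out:-; in:P1
Tick 2: [PARSE:P2(v=20,ok=F), VALIDATE:P1(v=3,ok=F), TRANSFORM:-, EMIT:-] out:-; in:P2
Tick 3: [PARSE:P3(v=17,ok=F), VALIDATE:P2(v=20,ok=T), TRANSFORM:P1(v=0,ok=F), EMIT:-] out:-; in:P3
Tick 4: [PARSE:P4(v=18,ok=F), VALIDATE:P3(v=17,ok=F), TRANSFORM:P2(v=40,ok=T), EMIT:P1(v=0,ok=F)] out:-; in:P4
Emitted by tick 4: []

Answer: 0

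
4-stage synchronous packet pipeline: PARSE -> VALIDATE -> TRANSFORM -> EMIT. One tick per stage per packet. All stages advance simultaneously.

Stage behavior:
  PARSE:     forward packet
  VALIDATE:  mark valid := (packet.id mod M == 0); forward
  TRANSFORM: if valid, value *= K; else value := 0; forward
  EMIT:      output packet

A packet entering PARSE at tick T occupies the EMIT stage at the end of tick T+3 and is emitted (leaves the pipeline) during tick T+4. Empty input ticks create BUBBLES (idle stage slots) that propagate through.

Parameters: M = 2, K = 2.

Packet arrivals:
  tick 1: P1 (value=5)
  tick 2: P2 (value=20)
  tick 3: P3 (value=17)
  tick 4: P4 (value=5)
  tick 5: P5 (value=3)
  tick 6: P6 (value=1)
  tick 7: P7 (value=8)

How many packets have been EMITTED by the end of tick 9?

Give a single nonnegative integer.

Answer: 5

Derivation:
Tick 1: [PARSE:P1(v=5,ok=F), VALIDATE:-, TRANSFORM:-, EMIT:-] out:-; in:P1
Tick 2: [PARSE:P2(v=20,ok=F), VALIDATE:P1(v=5,ok=F), TRANSFORM:-, EMIT:-] out:-; in:P2
Tick 3: [PARSE:P3(v=17,ok=F), VALIDATE:P2(v=20,ok=T), TRANSFORM:P1(v=0,ok=F), EMIT:-] out:-; in:P3
Tick 4: [PARSE:P4(v=5,ok=F), VALIDATE:P3(v=17,ok=F), TRANSFORM:P2(v=40,ok=T), EMIT:P1(v=0,ok=F)] out:-; in:P4
Tick 5: [PARSE:P5(v=3,ok=F), VALIDATE:P4(v=5,ok=T), TRANSFORM:P3(v=0,ok=F), EMIT:P2(v=40,ok=T)] out:P1(v=0); in:P5
Tick 6: [PARSE:P6(v=1,ok=F), VALIDATE:P5(v=3,ok=F), TRANSFORM:P4(v=10,ok=T), EMIT:P3(v=0,ok=F)] out:P2(v=40); in:P6
Tick 7: [PARSE:P7(v=8,ok=F), VALIDATE:P6(v=1,ok=T), TRANSFORM:P5(v=0,ok=F), EMIT:P4(v=10,ok=T)] out:P3(v=0); in:P7
Tick 8: [PARSE:-, VALIDATE:P7(v=8,ok=F), TRANSFORM:P6(v=2,ok=T), EMIT:P5(v=0,ok=F)] out:P4(v=10); in:-
Tick 9: [PARSE:-, VALIDATE:-, TRANSFORM:P7(v=0,ok=F), EMIT:P6(v=2,ok=T)] out:P5(v=0); in:-
Emitted by tick 9: ['P1', 'P2', 'P3', 'P4', 'P5']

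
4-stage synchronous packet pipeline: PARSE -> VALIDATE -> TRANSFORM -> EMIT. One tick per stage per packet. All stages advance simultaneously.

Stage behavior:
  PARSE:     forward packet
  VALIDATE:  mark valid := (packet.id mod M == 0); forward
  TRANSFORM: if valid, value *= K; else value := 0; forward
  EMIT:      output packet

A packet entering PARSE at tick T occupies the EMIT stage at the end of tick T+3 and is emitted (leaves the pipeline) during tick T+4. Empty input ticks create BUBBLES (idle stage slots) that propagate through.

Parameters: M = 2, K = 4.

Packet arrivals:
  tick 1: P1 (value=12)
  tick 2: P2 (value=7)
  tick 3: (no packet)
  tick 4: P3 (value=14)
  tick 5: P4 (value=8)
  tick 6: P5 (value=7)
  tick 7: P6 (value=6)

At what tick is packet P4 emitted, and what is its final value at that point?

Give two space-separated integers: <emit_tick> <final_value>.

Answer: 9 32

Derivation:
Tick 1: [PARSE:P1(v=12,ok=F), VALIDATE:-, TRANSFORM:-, EMIT:-] out:-; in:P1
Tick 2: [PARSE:P2(v=7,ok=F), VALIDATE:P1(v=12,ok=F), TRANSFORM:-, EMIT:-] out:-; in:P2
Tick 3: [PARSE:-, VALIDATE:P2(v=7,ok=T), TRANSFORM:P1(v=0,ok=F), EMIT:-] out:-; in:-
Tick 4: [PARSE:P3(v=14,ok=F), VALIDATE:-, TRANSFORM:P2(v=28,ok=T), EMIT:P1(v=0,ok=F)] out:-; in:P3
Tick 5: [PARSE:P4(v=8,ok=F), VALIDATE:P3(v=14,ok=F), TRANSFORM:-, EMIT:P2(v=28,ok=T)] out:P1(v=0); in:P4
Tick 6: [PARSE:P5(v=7,ok=F), VALIDATE:P4(v=8,ok=T), TRANSFORM:P3(v=0,ok=F), EMIT:-] out:P2(v=28); in:P5
Tick 7: [PARSE:P6(v=6,ok=F), VALIDATE:P5(v=7,ok=F), TRANSFORM:P4(v=32,ok=T), EMIT:P3(v=0,ok=F)] out:-; in:P6
Tick 8: [PARSE:-, VALIDATE:P6(v=6,ok=T), TRANSFORM:P5(v=0,ok=F), EMIT:P4(v=32,ok=T)] out:P3(v=0); in:-
Tick 9: [PARSE:-, VALIDATE:-, TRANSFORM:P6(v=24,ok=T), EMIT:P5(v=0,ok=F)] out:P4(v=32); in:-
Tick 10: [PARSE:-, VALIDATE:-, TRANSFORM:-, EMIT:P6(v=24,ok=T)] out:P5(v=0); in:-
Tick 11: [PARSE:-, VALIDATE:-, TRANSFORM:-, EMIT:-] out:P6(v=24); in:-
P4: arrives tick 5, valid=True (id=4, id%2=0), emit tick 9, final value 32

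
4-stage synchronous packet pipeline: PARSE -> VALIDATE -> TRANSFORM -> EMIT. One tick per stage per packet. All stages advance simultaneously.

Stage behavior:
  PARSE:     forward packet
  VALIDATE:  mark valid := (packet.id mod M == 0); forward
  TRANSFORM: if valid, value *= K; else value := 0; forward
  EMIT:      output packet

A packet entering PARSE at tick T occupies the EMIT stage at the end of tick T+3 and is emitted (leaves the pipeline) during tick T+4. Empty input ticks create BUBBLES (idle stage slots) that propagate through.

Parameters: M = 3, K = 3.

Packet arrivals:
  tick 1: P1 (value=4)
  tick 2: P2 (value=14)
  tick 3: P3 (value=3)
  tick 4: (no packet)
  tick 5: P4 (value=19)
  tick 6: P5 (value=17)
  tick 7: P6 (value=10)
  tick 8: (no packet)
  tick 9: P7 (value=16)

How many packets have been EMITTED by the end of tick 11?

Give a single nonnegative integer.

Tick 1: [PARSE:P1(v=4,ok=F), VALIDATE:-, TRANSFORM:-, EMIT:-] out:-; in:P1
Tick 2: [PARSE:P2(v=14,ok=F), VALIDATE:P1(v=4,ok=F), TRANSFORM:-, EMIT:-] out:-; in:P2
Tick 3: [PARSE:P3(v=3,ok=F), VALIDATE:P2(v=14,ok=F), TRANSFORM:P1(v=0,ok=F), EMIT:-] out:-; in:P3
Tick 4: [PARSE:-, VALIDATE:P3(v=3,ok=T), TRANSFORM:P2(v=0,ok=F), EMIT:P1(v=0,ok=F)] out:-; in:-
Tick 5: [PARSE:P4(v=19,ok=F), VALIDATE:-, TRANSFORM:P3(v=9,ok=T), EMIT:P2(v=0,ok=F)] out:P1(v=0); in:P4
Tick 6: [PARSE:P5(v=17,ok=F), VALIDATE:P4(v=19,ok=F), TRANSFORM:-, EMIT:P3(v=9,ok=T)] out:P2(v=0); in:P5
Tick 7: [PARSE:P6(v=10,ok=F), VALIDATE:P5(v=17,ok=F), TRANSFORM:P4(v=0,ok=F), EMIT:-] out:P3(v=9); in:P6
Tick 8: [PARSE:-, VALIDATE:P6(v=10,ok=T), TRANSFORM:P5(v=0,ok=F), EMIT:P4(v=0,ok=F)] out:-; in:-
Tick 9: [PARSE:P7(v=16,ok=F), VALIDATE:-, TRANSFORM:P6(v=30,ok=T), EMIT:P5(v=0,ok=F)] out:P4(v=0); in:P7
Tick 10: [PARSE:-, VALIDATE:P7(v=16,ok=F), TRANSFORM:-, EMIT:P6(v=30,ok=T)] out:P5(v=0); in:-
Tick 11: [PARSE:-, VALIDATE:-, TRANSFORM:P7(v=0,ok=F), EMIT:-] out:P6(v=30); in:-
Emitted by tick 11: ['P1', 'P2', 'P3', 'P4', 'P5', 'P6']

Answer: 6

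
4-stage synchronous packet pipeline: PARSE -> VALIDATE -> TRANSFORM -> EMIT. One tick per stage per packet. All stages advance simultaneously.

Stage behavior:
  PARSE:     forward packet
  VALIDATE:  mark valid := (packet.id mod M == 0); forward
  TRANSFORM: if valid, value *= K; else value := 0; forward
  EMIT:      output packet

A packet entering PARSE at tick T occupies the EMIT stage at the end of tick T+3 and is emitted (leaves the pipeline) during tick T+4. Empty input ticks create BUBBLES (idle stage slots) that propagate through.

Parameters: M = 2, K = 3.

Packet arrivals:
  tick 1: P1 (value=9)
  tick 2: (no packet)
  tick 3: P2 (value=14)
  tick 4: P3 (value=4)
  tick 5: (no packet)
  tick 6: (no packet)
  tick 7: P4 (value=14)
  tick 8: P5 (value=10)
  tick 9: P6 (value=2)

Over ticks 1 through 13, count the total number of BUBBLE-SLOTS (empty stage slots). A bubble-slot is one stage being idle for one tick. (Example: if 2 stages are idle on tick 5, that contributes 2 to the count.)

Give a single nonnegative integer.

Tick 1: [PARSE:P1(v=9,ok=F), VALIDATE:-, TRANSFORM:-, EMIT:-] out:-; bubbles=3
Tick 2: [PARSE:-, VALIDATE:P1(v=9,ok=F), TRANSFORM:-, EMIT:-] out:-; bubbles=3
Tick 3: [PARSE:P2(v=14,ok=F), VALIDATE:-, TRANSFORM:P1(v=0,ok=F), EMIT:-] out:-; bubbles=2
Tick 4: [PARSE:P3(v=4,ok=F), VALIDATE:P2(v=14,ok=T), TRANSFORM:-, EMIT:P1(v=0,ok=F)] out:-; bubbles=1
Tick 5: [PARSE:-, VALIDATE:P3(v=4,ok=F), TRANSFORM:P2(v=42,ok=T), EMIT:-] out:P1(v=0); bubbles=2
Tick 6: [PARSE:-, VALIDATE:-, TRANSFORM:P3(v=0,ok=F), EMIT:P2(v=42,ok=T)] out:-; bubbles=2
Tick 7: [PARSE:P4(v=14,ok=F), VALIDATE:-, TRANSFORM:-, EMIT:P3(v=0,ok=F)] out:P2(v=42); bubbles=2
Tick 8: [PARSE:P5(v=10,ok=F), VALIDATE:P4(v=14,ok=T), TRANSFORM:-, EMIT:-] out:P3(v=0); bubbles=2
Tick 9: [PARSE:P6(v=2,ok=F), VALIDATE:P5(v=10,ok=F), TRANSFORM:P4(v=42,ok=T), EMIT:-] out:-; bubbles=1
Tick 10: [PARSE:-, VALIDATE:P6(v=2,ok=T), TRANSFORM:P5(v=0,ok=F), EMIT:P4(v=42,ok=T)] out:-; bubbles=1
Tick 11: [PARSE:-, VALIDATE:-, TRANSFORM:P6(v=6,ok=T), EMIT:P5(v=0,ok=F)] out:P4(v=42); bubbles=2
Tick 12: [PARSE:-, VALIDATE:-, TRANSFORM:-, EMIT:P6(v=6,ok=T)] out:P5(v=0); bubbles=3
Tick 13: [PARSE:-, VALIDATE:-, TRANSFORM:-, EMIT:-] out:P6(v=6); bubbles=4
Total bubble-slots: 28

Answer: 28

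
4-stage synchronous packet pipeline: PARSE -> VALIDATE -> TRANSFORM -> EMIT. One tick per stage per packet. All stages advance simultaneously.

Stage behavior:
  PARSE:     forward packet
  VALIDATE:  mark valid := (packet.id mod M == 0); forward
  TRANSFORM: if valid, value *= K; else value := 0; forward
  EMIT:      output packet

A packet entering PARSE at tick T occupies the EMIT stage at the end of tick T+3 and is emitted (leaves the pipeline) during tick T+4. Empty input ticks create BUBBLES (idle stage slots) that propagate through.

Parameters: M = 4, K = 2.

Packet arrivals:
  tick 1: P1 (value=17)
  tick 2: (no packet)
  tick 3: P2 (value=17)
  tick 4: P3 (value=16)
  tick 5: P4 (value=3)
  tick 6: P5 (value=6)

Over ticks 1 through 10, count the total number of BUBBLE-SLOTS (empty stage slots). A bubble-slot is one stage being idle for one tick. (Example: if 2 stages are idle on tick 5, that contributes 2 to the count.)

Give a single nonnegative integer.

Answer: 20

Derivation:
Tick 1: [PARSE:P1(v=17,ok=F), VALIDATE:-, TRANSFORM:-, EMIT:-] out:-; bubbles=3
Tick 2: [PARSE:-, VALIDATE:P1(v=17,ok=F), TRANSFORM:-, EMIT:-] out:-; bubbles=3
Tick 3: [PARSE:P2(v=17,ok=F), VALIDATE:-, TRANSFORM:P1(v=0,ok=F), EMIT:-] out:-; bubbles=2
Tick 4: [PARSE:P3(v=16,ok=F), VALIDATE:P2(v=17,ok=F), TRANSFORM:-, EMIT:P1(v=0,ok=F)] out:-; bubbles=1
Tick 5: [PARSE:P4(v=3,ok=F), VALIDATE:P3(v=16,ok=F), TRANSFORM:P2(v=0,ok=F), EMIT:-] out:P1(v=0); bubbles=1
Tick 6: [PARSE:P5(v=6,ok=F), VALIDATE:P4(v=3,ok=T), TRANSFORM:P3(v=0,ok=F), EMIT:P2(v=0,ok=F)] out:-; bubbles=0
Tick 7: [PARSE:-, VALIDATE:P5(v=6,ok=F), TRANSFORM:P4(v=6,ok=T), EMIT:P3(v=0,ok=F)] out:P2(v=0); bubbles=1
Tick 8: [PARSE:-, VALIDATE:-, TRANSFORM:P5(v=0,ok=F), EMIT:P4(v=6,ok=T)] out:P3(v=0); bubbles=2
Tick 9: [PARSE:-, VALIDATE:-, TRANSFORM:-, EMIT:P5(v=0,ok=F)] out:P4(v=6); bubbles=3
Tick 10: [PARSE:-, VALIDATE:-, TRANSFORM:-, EMIT:-] out:P5(v=0); bubbles=4
Total bubble-slots: 20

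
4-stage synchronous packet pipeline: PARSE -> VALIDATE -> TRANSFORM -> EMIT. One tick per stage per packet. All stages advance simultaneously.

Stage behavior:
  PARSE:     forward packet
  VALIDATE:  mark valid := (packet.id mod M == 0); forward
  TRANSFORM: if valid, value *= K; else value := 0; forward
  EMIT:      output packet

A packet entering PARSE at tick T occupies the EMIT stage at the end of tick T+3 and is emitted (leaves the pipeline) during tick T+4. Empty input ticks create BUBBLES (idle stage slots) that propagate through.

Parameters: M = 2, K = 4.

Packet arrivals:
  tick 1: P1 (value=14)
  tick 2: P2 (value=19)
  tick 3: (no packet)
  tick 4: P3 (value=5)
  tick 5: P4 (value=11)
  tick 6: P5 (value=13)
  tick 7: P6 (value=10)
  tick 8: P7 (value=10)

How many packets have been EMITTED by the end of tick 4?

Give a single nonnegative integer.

Answer: 0

Derivation:
Tick 1: [PARSE:P1(v=14,ok=F), VALIDATE:-, TRANSFORM:-, EMIT:-] out:-; in:P1
Tick 2: [PARSE:P2(v=19,ok=F), VALIDATE:P1(v=14,ok=F), TRANSFORM:-, EMIT:-] out:-; in:P2
Tick 3: [PARSE:-, VALIDATE:P2(v=19,ok=T), TRANSFORM:P1(v=0,ok=F), EMIT:-] out:-; in:-
Tick 4: [PARSE:P3(v=5,ok=F), VALIDATE:-, TRANSFORM:P2(v=76,ok=T), EMIT:P1(v=0,ok=F)] out:-; in:P3
Emitted by tick 4: []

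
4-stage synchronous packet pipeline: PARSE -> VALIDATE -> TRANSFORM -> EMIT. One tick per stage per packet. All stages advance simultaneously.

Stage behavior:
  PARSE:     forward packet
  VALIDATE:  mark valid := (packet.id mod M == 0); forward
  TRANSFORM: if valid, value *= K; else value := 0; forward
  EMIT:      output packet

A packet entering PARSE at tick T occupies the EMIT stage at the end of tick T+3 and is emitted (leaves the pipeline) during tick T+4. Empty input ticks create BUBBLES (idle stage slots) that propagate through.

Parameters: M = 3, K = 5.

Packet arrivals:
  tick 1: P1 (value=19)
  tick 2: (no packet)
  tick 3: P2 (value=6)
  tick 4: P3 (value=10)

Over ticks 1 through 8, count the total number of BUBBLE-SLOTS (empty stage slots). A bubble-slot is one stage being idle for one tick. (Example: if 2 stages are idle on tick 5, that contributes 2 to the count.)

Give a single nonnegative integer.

Tick 1: [PARSE:P1(v=19,ok=F), VALIDATE:-, TRANSFORM:-, EMIT:-] out:-; bubbles=3
Tick 2: [PARSE:-, VALIDATE:P1(v=19,ok=F), TRANSFORM:-, EMIT:-] out:-; bubbles=3
Tick 3: [PARSE:P2(v=6,ok=F), VALIDATE:-, TRANSFORM:P1(v=0,ok=F), EMIT:-] out:-; bubbles=2
Tick 4: [PARSE:P3(v=10,ok=F), VALIDATE:P2(v=6,ok=F), TRANSFORM:-, EMIT:P1(v=0,ok=F)] out:-; bubbles=1
Tick 5: [PARSE:-, VALIDATE:P3(v=10,ok=T), TRANSFORM:P2(v=0,ok=F), EMIT:-] out:P1(v=0); bubbles=2
Tick 6: [PARSE:-, VALIDATE:-, TRANSFORM:P3(v=50,ok=T), EMIT:P2(v=0,ok=F)] out:-; bubbles=2
Tick 7: [PARSE:-, VALIDATE:-, TRANSFORM:-, EMIT:P3(v=50,ok=T)] out:P2(v=0); bubbles=3
Tick 8: [PARSE:-, VALIDATE:-, TRANSFORM:-, EMIT:-] out:P3(v=50); bubbles=4
Total bubble-slots: 20

Answer: 20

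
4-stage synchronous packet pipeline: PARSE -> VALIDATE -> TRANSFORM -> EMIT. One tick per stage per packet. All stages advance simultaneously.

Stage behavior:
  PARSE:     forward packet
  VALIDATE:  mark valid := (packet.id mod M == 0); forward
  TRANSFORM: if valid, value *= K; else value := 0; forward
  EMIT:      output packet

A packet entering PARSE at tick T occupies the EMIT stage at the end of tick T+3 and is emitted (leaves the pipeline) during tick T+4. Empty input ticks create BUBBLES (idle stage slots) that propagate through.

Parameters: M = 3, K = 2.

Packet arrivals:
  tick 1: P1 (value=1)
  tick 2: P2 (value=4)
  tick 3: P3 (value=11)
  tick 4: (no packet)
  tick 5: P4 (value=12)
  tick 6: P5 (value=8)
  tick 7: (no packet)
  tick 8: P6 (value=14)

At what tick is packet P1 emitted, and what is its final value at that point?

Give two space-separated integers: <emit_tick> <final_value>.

Answer: 5 0

Derivation:
Tick 1: [PARSE:P1(v=1,ok=F), VALIDATE:-, TRANSFORM:-, EMIT:-] out:-; in:P1
Tick 2: [PARSE:P2(v=4,ok=F), VALIDATE:P1(v=1,ok=F), TRANSFORM:-, EMIT:-] out:-; in:P2
Tick 3: [PARSE:P3(v=11,ok=F), VALIDATE:P2(v=4,ok=F), TRANSFORM:P1(v=0,ok=F), EMIT:-] out:-; in:P3
Tick 4: [PARSE:-, VALIDATE:P3(v=11,ok=T), TRANSFORM:P2(v=0,ok=F), EMIT:P1(v=0,ok=F)] out:-; in:-
Tick 5: [PARSE:P4(v=12,ok=F), VALIDATE:-, TRANSFORM:P3(v=22,ok=T), EMIT:P2(v=0,ok=F)] out:P1(v=0); in:P4
Tick 6: [PARSE:P5(v=8,ok=F), VALIDATE:P4(v=12,ok=F), TRANSFORM:-, EMIT:P3(v=22,ok=T)] out:P2(v=0); in:P5
Tick 7: [PARSE:-, VALIDATE:P5(v=8,ok=F), TRANSFORM:P4(v=0,ok=F), EMIT:-] out:P3(v=22); in:-
Tick 8: [PARSE:P6(v=14,ok=F), VALIDATE:-, TRANSFORM:P5(v=0,ok=F), EMIT:P4(v=0,ok=F)] out:-; in:P6
Tick 9: [PARSE:-, VALIDATE:P6(v=14,ok=T), TRANSFORM:-, EMIT:P5(v=0,ok=F)] out:P4(v=0); in:-
Tick 10: [PARSE:-, VALIDATE:-, TRANSFORM:P6(v=28,ok=T), EMIT:-] out:P5(v=0); in:-
Tick 11: [PARSE:-, VALIDATE:-, TRANSFORM:-, EMIT:P6(v=28,ok=T)] out:-; in:-
Tick 12: [PARSE:-, VALIDATE:-, TRANSFORM:-, EMIT:-] out:P6(v=28); in:-
P1: arrives tick 1, valid=False (id=1, id%3=1), emit tick 5, final value 0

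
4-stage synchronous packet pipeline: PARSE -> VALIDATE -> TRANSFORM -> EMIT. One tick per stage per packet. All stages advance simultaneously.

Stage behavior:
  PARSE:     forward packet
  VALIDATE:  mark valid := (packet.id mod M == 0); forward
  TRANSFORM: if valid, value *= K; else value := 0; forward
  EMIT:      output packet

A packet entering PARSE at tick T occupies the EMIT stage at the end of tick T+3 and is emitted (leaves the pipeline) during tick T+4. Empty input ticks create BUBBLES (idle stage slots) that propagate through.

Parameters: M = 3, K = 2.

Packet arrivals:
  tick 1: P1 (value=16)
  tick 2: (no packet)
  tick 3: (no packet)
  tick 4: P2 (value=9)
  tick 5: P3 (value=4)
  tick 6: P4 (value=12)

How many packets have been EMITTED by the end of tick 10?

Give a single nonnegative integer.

Answer: 4

Derivation:
Tick 1: [PARSE:P1(v=16,ok=F), VALIDATE:-, TRANSFORM:-, EMIT:-] out:-; in:P1
Tick 2: [PARSE:-, VALIDATE:P1(v=16,ok=F), TRANSFORM:-, EMIT:-] out:-; in:-
Tick 3: [PARSE:-, VALIDATE:-, TRANSFORM:P1(v=0,ok=F), EMIT:-] out:-; in:-
Tick 4: [PARSE:P2(v=9,ok=F), VALIDATE:-, TRANSFORM:-, EMIT:P1(v=0,ok=F)] out:-; in:P2
Tick 5: [PARSE:P3(v=4,ok=F), VALIDATE:P2(v=9,ok=F), TRANSFORM:-, EMIT:-] out:P1(v=0); in:P3
Tick 6: [PARSE:P4(v=12,ok=F), VALIDATE:P3(v=4,ok=T), TRANSFORM:P2(v=0,ok=F), EMIT:-] out:-; in:P4
Tick 7: [PARSE:-, VALIDATE:P4(v=12,ok=F), TRANSFORM:P3(v=8,ok=T), EMIT:P2(v=0,ok=F)] out:-; in:-
Tick 8: [PARSE:-, VALIDATE:-, TRANSFORM:P4(v=0,ok=F), EMIT:P3(v=8,ok=T)] out:P2(v=0); in:-
Tick 9: [PARSE:-, VALIDATE:-, TRANSFORM:-, EMIT:P4(v=0,ok=F)] out:P3(v=8); in:-
Tick 10: [PARSE:-, VALIDATE:-, TRANSFORM:-, EMIT:-] out:P4(v=0); in:-
Emitted by tick 10: ['P1', 'P2', 'P3', 'P4']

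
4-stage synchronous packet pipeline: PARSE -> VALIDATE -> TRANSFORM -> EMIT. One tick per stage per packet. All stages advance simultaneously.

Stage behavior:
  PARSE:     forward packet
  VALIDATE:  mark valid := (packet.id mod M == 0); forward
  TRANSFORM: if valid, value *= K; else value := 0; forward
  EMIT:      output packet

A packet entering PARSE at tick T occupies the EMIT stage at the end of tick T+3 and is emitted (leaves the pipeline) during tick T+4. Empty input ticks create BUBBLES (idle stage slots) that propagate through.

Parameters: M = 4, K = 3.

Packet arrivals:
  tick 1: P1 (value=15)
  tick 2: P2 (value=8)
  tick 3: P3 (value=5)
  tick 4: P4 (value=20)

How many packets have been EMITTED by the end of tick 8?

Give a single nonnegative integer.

Tick 1: [PARSE:P1(v=15,ok=F), VALIDATE:-, TRANSFORM:-, EMIT:-] out:-; in:P1
Tick 2: [PARSE:P2(v=8,ok=F), VALIDATE:P1(v=15,ok=F), TRANSFORM:-, EMIT:-] out:-; in:P2
Tick 3: [PARSE:P3(v=5,ok=F), VALIDATE:P2(v=8,ok=F), TRANSFORM:P1(v=0,ok=F), EMIT:-] out:-; in:P3
Tick 4: [PARSE:P4(v=20,ok=F), VALIDATE:P3(v=5,ok=F), TRANSFORM:P2(v=0,ok=F), EMIT:P1(v=0,ok=F)] out:-; in:P4
Tick 5: [PARSE:-, VALIDATE:P4(v=20,ok=T), TRANSFORM:P3(v=0,ok=F), EMIT:P2(v=0,ok=F)] out:P1(v=0); in:-
Tick 6: [PARSE:-, VALIDATE:-, TRANSFORM:P4(v=60,ok=T), EMIT:P3(v=0,ok=F)] out:P2(v=0); in:-
Tick 7: [PARSE:-, VALIDATE:-, TRANSFORM:-, EMIT:P4(v=60,ok=T)] out:P3(v=0); in:-
Tick 8: [PARSE:-, VALIDATE:-, TRANSFORM:-, EMIT:-] out:P4(v=60); in:-
Emitted by tick 8: ['P1', 'P2', 'P3', 'P4']

Answer: 4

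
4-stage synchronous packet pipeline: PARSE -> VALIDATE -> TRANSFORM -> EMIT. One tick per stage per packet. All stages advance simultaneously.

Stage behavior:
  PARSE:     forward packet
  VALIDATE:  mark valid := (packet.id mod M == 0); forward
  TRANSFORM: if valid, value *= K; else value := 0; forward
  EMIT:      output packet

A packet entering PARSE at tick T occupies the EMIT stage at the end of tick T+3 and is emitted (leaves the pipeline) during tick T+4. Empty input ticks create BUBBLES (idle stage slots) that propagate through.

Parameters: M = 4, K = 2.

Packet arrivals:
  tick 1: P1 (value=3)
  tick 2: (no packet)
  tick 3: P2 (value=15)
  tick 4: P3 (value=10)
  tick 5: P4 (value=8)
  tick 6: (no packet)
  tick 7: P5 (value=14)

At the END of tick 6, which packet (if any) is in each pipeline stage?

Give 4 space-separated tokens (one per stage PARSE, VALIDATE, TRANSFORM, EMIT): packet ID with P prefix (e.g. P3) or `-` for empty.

Answer: - P4 P3 P2

Derivation:
Tick 1: [PARSE:P1(v=3,ok=F), VALIDATE:-, TRANSFORM:-, EMIT:-] out:-; in:P1
Tick 2: [PARSE:-, VALIDATE:P1(v=3,ok=F), TRANSFORM:-, EMIT:-] out:-; in:-
Tick 3: [PARSE:P2(v=15,ok=F), VALIDATE:-, TRANSFORM:P1(v=0,ok=F), EMIT:-] out:-; in:P2
Tick 4: [PARSE:P3(v=10,ok=F), VALIDATE:P2(v=15,ok=F), TRANSFORM:-, EMIT:P1(v=0,ok=F)] out:-; in:P3
Tick 5: [PARSE:P4(v=8,ok=F), VALIDATE:P3(v=10,ok=F), TRANSFORM:P2(v=0,ok=F), EMIT:-] out:P1(v=0); in:P4
Tick 6: [PARSE:-, VALIDATE:P4(v=8,ok=T), TRANSFORM:P3(v=0,ok=F), EMIT:P2(v=0,ok=F)] out:-; in:-
At end of tick 6: ['-', 'P4', 'P3', 'P2']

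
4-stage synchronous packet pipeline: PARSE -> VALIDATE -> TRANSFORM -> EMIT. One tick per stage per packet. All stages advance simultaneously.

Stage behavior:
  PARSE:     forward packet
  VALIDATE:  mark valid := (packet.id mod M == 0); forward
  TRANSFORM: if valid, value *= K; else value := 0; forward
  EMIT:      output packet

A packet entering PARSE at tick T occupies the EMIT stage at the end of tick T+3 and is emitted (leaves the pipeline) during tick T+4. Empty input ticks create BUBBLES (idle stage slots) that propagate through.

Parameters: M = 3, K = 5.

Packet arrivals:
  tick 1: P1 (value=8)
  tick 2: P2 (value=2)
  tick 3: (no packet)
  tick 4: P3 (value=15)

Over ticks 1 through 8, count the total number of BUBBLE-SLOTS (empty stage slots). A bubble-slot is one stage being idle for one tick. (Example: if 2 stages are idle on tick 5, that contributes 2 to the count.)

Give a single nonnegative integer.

Answer: 20

Derivation:
Tick 1: [PARSE:P1(v=8,ok=F), VALIDATE:-, TRANSFORM:-, EMIT:-] out:-; bubbles=3
Tick 2: [PARSE:P2(v=2,ok=F), VALIDATE:P1(v=8,ok=F), TRANSFORM:-, EMIT:-] out:-; bubbles=2
Tick 3: [PARSE:-, VALIDATE:P2(v=2,ok=F), TRANSFORM:P1(v=0,ok=F), EMIT:-] out:-; bubbles=2
Tick 4: [PARSE:P3(v=15,ok=F), VALIDATE:-, TRANSFORM:P2(v=0,ok=F), EMIT:P1(v=0,ok=F)] out:-; bubbles=1
Tick 5: [PARSE:-, VALIDATE:P3(v=15,ok=T), TRANSFORM:-, EMIT:P2(v=0,ok=F)] out:P1(v=0); bubbles=2
Tick 6: [PARSE:-, VALIDATE:-, TRANSFORM:P3(v=75,ok=T), EMIT:-] out:P2(v=0); bubbles=3
Tick 7: [PARSE:-, VALIDATE:-, TRANSFORM:-, EMIT:P3(v=75,ok=T)] out:-; bubbles=3
Tick 8: [PARSE:-, VALIDATE:-, TRANSFORM:-, EMIT:-] out:P3(v=75); bubbles=4
Total bubble-slots: 20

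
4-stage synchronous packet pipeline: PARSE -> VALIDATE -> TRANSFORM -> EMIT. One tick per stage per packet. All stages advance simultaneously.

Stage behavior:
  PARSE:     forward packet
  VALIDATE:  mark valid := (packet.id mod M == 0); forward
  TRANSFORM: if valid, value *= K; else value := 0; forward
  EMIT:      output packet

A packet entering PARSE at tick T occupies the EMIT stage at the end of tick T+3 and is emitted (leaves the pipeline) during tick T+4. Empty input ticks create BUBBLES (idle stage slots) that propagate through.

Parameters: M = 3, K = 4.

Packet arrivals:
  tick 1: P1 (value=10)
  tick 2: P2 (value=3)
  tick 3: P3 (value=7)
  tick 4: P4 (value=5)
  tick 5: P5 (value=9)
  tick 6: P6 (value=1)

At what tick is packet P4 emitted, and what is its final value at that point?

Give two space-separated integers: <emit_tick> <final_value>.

Answer: 8 0

Derivation:
Tick 1: [PARSE:P1(v=10,ok=F), VALIDATE:-, TRANSFORM:-, EMIT:-] out:-; in:P1
Tick 2: [PARSE:P2(v=3,ok=F), VALIDATE:P1(v=10,ok=F), TRANSFORM:-, EMIT:-] out:-; in:P2
Tick 3: [PARSE:P3(v=7,ok=F), VALIDATE:P2(v=3,ok=F), TRANSFORM:P1(v=0,ok=F), EMIT:-] out:-; in:P3
Tick 4: [PARSE:P4(v=5,ok=F), VALIDATE:P3(v=7,ok=T), TRANSFORM:P2(v=0,ok=F), EMIT:P1(v=0,ok=F)] out:-; in:P4
Tick 5: [PARSE:P5(v=9,ok=F), VALIDATE:P4(v=5,ok=F), TRANSFORM:P3(v=28,ok=T), EMIT:P2(v=0,ok=F)] out:P1(v=0); in:P5
Tick 6: [PARSE:P6(v=1,ok=F), VALIDATE:P5(v=9,ok=F), TRANSFORM:P4(v=0,ok=F), EMIT:P3(v=28,ok=T)] out:P2(v=0); in:P6
Tick 7: [PARSE:-, VALIDATE:P6(v=1,ok=T), TRANSFORM:P5(v=0,ok=F), EMIT:P4(v=0,ok=F)] out:P3(v=28); in:-
Tick 8: [PARSE:-, VALIDATE:-, TRANSFORM:P6(v=4,ok=T), EMIT:P5(v=0,ok=F)] out:P4(v=0); in:-
Tick 9: [PARSE:-, VALIDATE:-, TRANSFORM:-, EMIT:P6(v=4,ok=T)] out:P5(v=0); in:-
Tick 10: [PARSE:-, VALIDATE:-, TRANSFORM:-, EMIT:-] out:P6(v=4); in:-
P4: arrives tick 4, valid=False (id=4, id%3=1), emit tick 8, final value 0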